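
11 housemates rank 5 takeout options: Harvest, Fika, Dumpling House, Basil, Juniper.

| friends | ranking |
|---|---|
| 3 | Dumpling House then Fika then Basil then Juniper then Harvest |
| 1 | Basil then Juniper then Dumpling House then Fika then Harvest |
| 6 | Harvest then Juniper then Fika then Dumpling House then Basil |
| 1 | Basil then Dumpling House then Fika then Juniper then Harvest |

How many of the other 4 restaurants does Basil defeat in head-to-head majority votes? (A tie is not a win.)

Basil against each rival (11 friends):
Basil vs Harvest: Harvest, 6–5.
Basil vs Fika: Fika wins 9–2.
Basil vs Dumpling House: Dumpling House, 9–2.
Basil vs Juniper: 3+1+1 = 5 for Basil, 6 for Juniper — Juniper by 6–5.
Basil beats no one; loses to Harvest, Fika, Dumpling House, Juniper — 0 pairwise wins.

0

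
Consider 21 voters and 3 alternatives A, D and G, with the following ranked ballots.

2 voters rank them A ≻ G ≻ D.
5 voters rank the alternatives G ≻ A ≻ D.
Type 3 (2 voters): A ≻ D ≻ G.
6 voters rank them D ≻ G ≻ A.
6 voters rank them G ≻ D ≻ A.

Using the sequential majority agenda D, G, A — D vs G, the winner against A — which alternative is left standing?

Round 1: D vs G — 8–13, G advances.
Round 2: G vs A — 17–4, G advances.
The agenda winner is G.

G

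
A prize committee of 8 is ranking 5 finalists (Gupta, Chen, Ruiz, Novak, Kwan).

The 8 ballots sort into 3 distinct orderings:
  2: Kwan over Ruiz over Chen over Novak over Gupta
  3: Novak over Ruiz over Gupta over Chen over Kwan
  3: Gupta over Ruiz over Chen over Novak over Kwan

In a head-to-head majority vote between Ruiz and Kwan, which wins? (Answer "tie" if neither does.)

Ruiz

Ballots ranking Ruiz above Kwan: 3 + 3 = 6.
Ballots ranking Kwan above Ruiz: 8 − 6 = 2.
Ruiz wins the head-to-head 6–2.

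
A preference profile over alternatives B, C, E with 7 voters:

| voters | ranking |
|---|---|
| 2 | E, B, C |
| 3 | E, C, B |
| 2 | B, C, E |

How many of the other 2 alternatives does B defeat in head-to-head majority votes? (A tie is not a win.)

B against each rival (7 voters):
B vs C: 4 to 3, B.
B vs E: 2 to 5, E.
B beats C; loses to E — 1 pairwise win.

1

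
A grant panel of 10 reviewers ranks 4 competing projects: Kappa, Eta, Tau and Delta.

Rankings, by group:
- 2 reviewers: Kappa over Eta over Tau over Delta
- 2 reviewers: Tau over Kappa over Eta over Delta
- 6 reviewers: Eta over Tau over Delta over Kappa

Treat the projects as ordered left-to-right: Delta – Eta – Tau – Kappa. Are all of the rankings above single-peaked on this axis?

no

Axis positions: Delta=1, Eta=2, Tau=3, Kappa=4.
Group 1: ranking walks positions 4-2-3-1; Eta is ranked above Tau even though Tau lies between Eta and the peak Kappa on the axis — preferences dip and rise again. Not single-peaked.
Group 2 (peak Tau at position 3): ranking walks positions 3-4-2-1, expanding outward from the peak — single-peaked.
Group 3 (peak Eta at position 2): ranking walks positions 2-3-1-4, expanding outward from the peak — single-peaked.
Group 1 violates single-peakedness, so the profile is not single-peaked on this axis.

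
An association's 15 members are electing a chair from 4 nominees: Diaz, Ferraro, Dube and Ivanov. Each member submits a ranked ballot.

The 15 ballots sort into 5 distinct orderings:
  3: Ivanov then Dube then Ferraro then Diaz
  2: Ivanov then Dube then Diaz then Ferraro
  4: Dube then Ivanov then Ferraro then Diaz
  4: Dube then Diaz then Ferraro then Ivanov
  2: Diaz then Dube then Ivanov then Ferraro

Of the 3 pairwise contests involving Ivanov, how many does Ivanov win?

Ivanov against each rival (15 voters):
Ivanov vs Diaz: 9 to 6, Ivanov.
Ivanov vs Ferraro: 3+2+4+2 = 11 for Ivanov, 4 for Ferraro — Ivanov by 11–4.
Ivanov vs Dube: Ivanov preferred on 3+2 = 5 ballots; Dube wins 10–5.
Ivanov beats Diaz, Ferraro; loses to Dube — 2 pairwise wins.

2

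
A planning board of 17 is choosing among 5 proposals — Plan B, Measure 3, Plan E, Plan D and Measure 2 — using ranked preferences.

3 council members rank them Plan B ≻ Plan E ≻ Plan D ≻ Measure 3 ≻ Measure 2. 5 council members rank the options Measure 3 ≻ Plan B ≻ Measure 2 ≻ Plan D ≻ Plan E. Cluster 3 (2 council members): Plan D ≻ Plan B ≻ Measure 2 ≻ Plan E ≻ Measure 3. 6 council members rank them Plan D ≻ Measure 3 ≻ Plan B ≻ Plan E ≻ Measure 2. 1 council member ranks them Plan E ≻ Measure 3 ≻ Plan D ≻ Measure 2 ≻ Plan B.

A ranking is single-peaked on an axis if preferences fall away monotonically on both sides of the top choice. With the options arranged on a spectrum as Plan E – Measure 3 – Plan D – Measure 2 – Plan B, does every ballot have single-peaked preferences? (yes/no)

no

Axis positions: Plan E=1, Measure 3=2, Plan D=3, Measure 2=4, Plan B=5.
Cluster 1: ranking walks positions 5-1-3-2-4; Plan E is ranked above Measure 2 even though Measure 2 lies between Plan E and the peak Plan B on the axis — preferences dip and rise again. Not single-peaked.
Cluster 2: ranking walks positions 2-5-4-3-1; Plan B is ranked above Plan D even though Plan D lies between Plan B and the peak Measure 3 on the axis — preferences dip and rise again. Not single-peaked.
Cluster 3: ranking walks positions 3-5-4-1-2; Plan B is ranked above Measure 2 even though Measure 2 lies between Plan B and the peak Plan D on the axis — preferences dip and rise again. Not single-peaked.
Cluster 4: ranking walks positions 3-2-5-1-4; Plan B is ranked above Measure 2 even though Measure 2 lies between Plan B and the peak Plan D on the axis — preferences dip and rise again. Not single-peaked.
Cluster 5 (peak Plan E at position 1): ranking walks positions 1-2-3-4-5, expanding outward from the peak — single-peaked.
Cluster 1 violates single-peakedness, so the profile is not single-peaked on this axis.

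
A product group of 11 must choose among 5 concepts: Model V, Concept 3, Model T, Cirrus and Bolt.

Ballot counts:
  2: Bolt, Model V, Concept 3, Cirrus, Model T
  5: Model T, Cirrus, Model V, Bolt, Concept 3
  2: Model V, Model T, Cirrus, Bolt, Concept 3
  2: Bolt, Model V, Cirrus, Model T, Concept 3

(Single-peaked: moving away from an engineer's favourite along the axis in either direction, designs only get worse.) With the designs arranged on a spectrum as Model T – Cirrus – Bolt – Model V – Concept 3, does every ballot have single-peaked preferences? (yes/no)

no

Axis positions: Model T=1, Cirrus=2, Bolt=3, Model V=4, Concept 3=5.
Faction 1 (peak Bolt at position 3): ranking walks positions 3-4-5-2-1, expanding outward from the peak — single-peaked.
Faction 2: ranking walks positions 1-2-4-3-5; Model V is ranked above Bolt even though Bolt lies between Model V and the peak Model T on the axis — preferences dip and rise again. Not single-peaked.
Faction 3: ranking walks positions 4-1-2-3-5; Model T is ranked above Bolt even though Bolt lies between Model T and the peak Model V on the axis — preferences dip and rise again. Not single-peaked.
Faction 4 (peak Bolt at position 3): ranking walks positions 3-4-2-1-5, expanding outward from the peak — single-peaked.
Faction 2 violates single-peakedness, so the profile is not single-peaked on this axis.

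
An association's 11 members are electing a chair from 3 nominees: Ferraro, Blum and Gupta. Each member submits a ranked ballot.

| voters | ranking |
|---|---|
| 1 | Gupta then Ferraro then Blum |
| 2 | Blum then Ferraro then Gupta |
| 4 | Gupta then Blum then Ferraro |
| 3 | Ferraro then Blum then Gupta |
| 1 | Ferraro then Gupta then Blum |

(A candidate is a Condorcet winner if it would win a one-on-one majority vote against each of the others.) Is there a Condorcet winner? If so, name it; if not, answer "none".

none

Check each pair by majority over 11 ballots:
Ferraro vs Blum: Blum, 6–5.
Ferraro vs Gupta: Ferraro wins 6–5.
Blum vs Gupta: Gupta wins 6–5.
Each candidate drops at least one matchup (Ferraro loses to Blum; Blum loses to Gupta; Gupta loses to Ferraro); the cycle Ferraro > Gupta > Blum > Ferraro rules out a Condorcet winner.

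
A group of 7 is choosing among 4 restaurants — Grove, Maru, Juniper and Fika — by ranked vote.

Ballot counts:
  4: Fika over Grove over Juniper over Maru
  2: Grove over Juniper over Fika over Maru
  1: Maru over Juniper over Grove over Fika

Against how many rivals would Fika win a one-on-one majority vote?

Fika against each rival (7 friends):
Fika vs Grove: 4 to 3, Fika.
Fika vs Maru: Fika is ranked higher on 4+2 = 6 ballots, Maru on 1. Fika wins 6–1.
Fika vs Juniper: Fika is ranked higher on 4 ballots, Juniper on 3. Fika wins 4–3.
Fika beats Grove, Maru, Juniper — 3 pairwise wins.

3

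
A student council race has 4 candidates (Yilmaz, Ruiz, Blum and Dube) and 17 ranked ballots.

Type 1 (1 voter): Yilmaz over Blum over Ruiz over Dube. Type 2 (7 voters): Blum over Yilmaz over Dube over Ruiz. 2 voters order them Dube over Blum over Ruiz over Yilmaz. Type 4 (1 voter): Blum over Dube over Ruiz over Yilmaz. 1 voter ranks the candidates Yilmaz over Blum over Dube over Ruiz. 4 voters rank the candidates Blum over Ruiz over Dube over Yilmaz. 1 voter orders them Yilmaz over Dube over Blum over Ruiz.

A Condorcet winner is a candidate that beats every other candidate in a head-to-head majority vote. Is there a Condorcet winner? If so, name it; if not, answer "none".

Head-to-head results (17 voters):
Yilmaz vs Ruiz: Yilmaz wins 10–7.
Yilmaz–Blum: Blum 14–3.
Yilmaz vs Dube: Yilmaz wins 10–7.
Ruiz–Blum: Blum 17–0.
Ruiz vs Dube: Dube, 12–5.
Blum vs Dube: Blum, 14–3.
Blum beats each of Yilmaz, Ruiz, Dube — Blum is the Condorcet winner.

Blum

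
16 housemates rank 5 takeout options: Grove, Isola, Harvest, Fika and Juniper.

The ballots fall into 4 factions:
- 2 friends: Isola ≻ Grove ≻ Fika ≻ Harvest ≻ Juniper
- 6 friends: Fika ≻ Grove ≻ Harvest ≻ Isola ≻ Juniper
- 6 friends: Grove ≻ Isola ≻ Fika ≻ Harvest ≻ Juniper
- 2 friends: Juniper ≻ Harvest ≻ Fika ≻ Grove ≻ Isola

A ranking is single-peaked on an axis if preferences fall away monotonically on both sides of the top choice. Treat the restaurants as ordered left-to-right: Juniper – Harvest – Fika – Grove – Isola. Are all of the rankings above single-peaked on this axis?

Axis positions: Juniper=1, Harvest=2, Fika=3, Grove=4, Isola=5.
Faction 1 (peak Isola at position 5): ranking walks positions 5-4-3-2-1, expanding outward from the peak — single-peaked.
Faction 2 (peak Fika at position 3): ranking walks positions 3-4-2-5-1, expanding outward from the peak — single-peaked.
Faction 3 (peak Grove at position 4): ranking walks positions 4-5-3-2-1, expanding outward from the peak — single-peaked.
Faction 4 (peak Juniper at position 1): ranking walks positions 1-2-3-4-5, expanding outward from the peak — single-peaked.
Every ranking is single-peaked on this axis.

yes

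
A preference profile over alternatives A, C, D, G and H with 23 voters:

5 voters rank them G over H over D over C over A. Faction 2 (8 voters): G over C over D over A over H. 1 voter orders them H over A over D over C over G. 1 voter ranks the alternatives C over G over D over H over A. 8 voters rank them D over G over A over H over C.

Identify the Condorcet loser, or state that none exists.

Head-to-head results (23 voters):
A vs C: C wins 14–9.
A vs D: A preferred on 1 ballot; D wins 22–1.
A vs G: A preferred on 1 ballot; G wins 22–1.
A vs H: A, 16–7.
C–D: D 14–9.
C vs G: G, 21–2.
C vs H: H wins 14–9.
D vs G: D preferred on 1+8 = 9 ballots; G wins 14–9.
D vs H: D, 17–6.
G vs H: 22 to 1, G.
No alternative is winless: A beats H; C beats A; D beats A; G beats A; H beats C. There is no Condorcet loser.

none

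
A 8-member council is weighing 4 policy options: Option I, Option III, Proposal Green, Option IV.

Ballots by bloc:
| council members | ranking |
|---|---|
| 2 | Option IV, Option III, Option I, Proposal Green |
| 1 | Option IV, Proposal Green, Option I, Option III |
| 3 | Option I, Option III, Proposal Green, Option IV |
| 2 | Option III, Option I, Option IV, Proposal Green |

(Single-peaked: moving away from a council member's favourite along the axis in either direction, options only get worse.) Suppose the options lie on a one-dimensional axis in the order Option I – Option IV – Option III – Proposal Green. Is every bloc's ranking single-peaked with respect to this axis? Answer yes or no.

no

Axis positions: Option I=1, Option IV=2, Option III=3, Proposal Green=4.
Bloc 1 (peak Option IV at position 2): ranking walks positions 2-3-1-4, expanding outward from the peak — single-peaked.
Bloc 2: ranking walks positions 2-4-1-3; Proposal Green is ranked above Option III even though Option III lies between Proposal Green and the peak Option IV on the axis — preferences dip and rise again. Not single-peaked.
Bloc 3: ranking walks positions 1-3-4-2; Option III is ranked above Option IV even though Option IV lies between Option III and the peak Option I on the axis — preferences dip and rise again. Not single-peaked.
Bloc 4: ranking walks positions 3-1-2-4; Option I is ranked above Option IV even though Option IV lies between Option I and the peak Option III on the axis — preferences dip and rise again. Not single-peaked.
Bloc 2 violates single-peakedness, so the profile is not single-peaked on this axis.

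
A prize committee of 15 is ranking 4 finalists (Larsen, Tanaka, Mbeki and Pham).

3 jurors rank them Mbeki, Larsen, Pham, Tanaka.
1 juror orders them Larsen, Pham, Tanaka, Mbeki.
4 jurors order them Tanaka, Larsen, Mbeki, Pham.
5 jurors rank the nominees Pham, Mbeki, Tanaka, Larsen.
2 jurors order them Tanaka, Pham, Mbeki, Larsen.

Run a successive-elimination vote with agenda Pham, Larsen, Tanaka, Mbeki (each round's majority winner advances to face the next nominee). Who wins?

Mbeki

Round 1: Pham vs Larsen — 7–8, Larsen advances.
Round 2: Larsen vs Tanaka — 4–11, Tanaka advances.
Round 3: Tanaka vs Mbeki — 7–8, Mbeki advances.
The agenda winner is Mbeki.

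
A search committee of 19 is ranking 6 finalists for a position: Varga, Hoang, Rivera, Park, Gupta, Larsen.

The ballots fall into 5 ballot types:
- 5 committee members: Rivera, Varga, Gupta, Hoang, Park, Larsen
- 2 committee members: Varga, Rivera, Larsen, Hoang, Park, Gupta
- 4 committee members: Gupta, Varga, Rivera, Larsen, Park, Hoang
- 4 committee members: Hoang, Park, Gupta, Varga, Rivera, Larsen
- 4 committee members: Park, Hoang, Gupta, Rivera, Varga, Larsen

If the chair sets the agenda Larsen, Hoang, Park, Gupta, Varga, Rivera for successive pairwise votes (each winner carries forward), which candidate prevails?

Round 1: Larsen vs Hoang — 6–13, Hoang advances.
Round 2: Hoang vs Park — 11–8, Hoang advances.
Round 3: Hoang vs Gupta — 10–9, Hoang advances.
Round 4: Hoang vs Varga — 8–11, Varga advances.
Round 5: Varga vs Rivera — 10–9, Varga advances.
The agenda winner is Varga.

Varga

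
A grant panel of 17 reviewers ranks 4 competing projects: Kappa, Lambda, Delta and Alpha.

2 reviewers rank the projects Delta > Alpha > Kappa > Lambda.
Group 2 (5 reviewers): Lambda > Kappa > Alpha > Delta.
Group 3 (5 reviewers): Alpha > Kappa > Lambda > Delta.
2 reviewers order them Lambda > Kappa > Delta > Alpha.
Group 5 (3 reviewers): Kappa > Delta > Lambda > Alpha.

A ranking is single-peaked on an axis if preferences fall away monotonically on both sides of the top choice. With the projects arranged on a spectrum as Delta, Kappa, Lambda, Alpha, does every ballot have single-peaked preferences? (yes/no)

Axis positions: Delta=1, Kappa=2, Lambda=3, Alpha=4.
Group 1: ranking walks positions 1-4-2-3; Alpha is ranked above Kappa even though Kappa lies between Alpha and the peak Delta on the axis — preferences dip and rise again. Not single-peaked.
Group 2 (peak Lambda at position 3): ranking walks positions 3-2-4-1, expanding outward from the peak — single-peaked.
Group 3: ranking walks positions 4-2-3-1; Kappa is ranked above Lambda even though Lambda lies between Kappa and the peak Alpha on the axis — preferences dip and rise again. Not single-peaked.
Group 4 (peak Lambda at position 3): ranking walks positions 3-2-1-4, expanding outward from the peak — single-peaked.
Group 5 (peak Kappa at position 2): ranking walks positions 2-1-3-4, expanding outward from the peak — single-peaked.
Group 1 violates single-peakedness, so the profile is not single-peaked on this axis.

no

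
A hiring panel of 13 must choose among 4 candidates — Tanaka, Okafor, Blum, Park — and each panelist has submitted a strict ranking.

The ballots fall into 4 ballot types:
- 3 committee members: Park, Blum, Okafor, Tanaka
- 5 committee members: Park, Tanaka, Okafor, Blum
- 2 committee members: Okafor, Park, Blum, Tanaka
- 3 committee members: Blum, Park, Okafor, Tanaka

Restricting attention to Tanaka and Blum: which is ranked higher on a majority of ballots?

Ballots ranking Tanaka above Blum: 5.
Ballots ranking Blum above Tanaka: 13 − 5 = 8.
Blum wins the head-to-head 8–5.

Blum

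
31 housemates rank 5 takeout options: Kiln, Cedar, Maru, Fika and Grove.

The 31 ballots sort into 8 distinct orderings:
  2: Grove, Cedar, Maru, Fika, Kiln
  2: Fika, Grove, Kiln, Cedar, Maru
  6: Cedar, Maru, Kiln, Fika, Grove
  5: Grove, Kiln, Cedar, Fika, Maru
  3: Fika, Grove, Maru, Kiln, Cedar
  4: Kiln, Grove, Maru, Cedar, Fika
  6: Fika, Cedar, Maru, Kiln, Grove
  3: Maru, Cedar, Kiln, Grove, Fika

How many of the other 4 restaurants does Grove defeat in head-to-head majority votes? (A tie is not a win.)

2

Grove against each rival (31 friends):
Grove vs Kiln: Grove is ranked higher on 2+2+5+3 = 12 ballots, Kiln on 19. Kiln wins 19–12.
Grove vs Cedar: Grove wins 16–15.
Grove vs Maru: Grove wins 16–15.
Grove vs Fika: 14 to 17, Fika.
Grove beats Cedar, Maru; loses to Kiln, Fika — 2 pairwise wins.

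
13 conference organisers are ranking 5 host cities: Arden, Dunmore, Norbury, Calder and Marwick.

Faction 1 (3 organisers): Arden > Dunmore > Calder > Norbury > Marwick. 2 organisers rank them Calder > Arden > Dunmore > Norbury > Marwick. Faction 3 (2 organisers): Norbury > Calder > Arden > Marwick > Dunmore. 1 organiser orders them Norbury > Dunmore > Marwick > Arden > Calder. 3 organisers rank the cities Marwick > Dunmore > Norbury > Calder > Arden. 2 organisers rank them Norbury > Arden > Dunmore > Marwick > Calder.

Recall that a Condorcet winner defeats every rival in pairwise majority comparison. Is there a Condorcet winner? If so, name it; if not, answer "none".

Head-to-head results (13 organisers):
Arden–Dunmore: Arden 9–4.
Arden vs Norbury: Norbury wins 8–5.
Arden vs Calder: Calder, 7–6.
Arden vs Marwick: Arden wins 9–4.
Dunmore–Norbury: Dunmore 8–5.
Dunmore–Calder: Dunmore 9–4.
Dunmore vs Marwick: Dunmore wins 8–5.
Norbury vs Calder: Norbury, 8–5.
Norbury–Marwick: Norbury 10–3.
Calder–Marwick: Calder 7–6.
No city is unbeaten: Arden loses to Norbury; Dunmore loses to Arden; Norbury loses to Dunmore; Calder loses to Dunmore; Marwick loses to Arden. In particular Arden beats Dunmore beats Norbury beats Arden is a majority cycle — no Condorcet winner exists.

none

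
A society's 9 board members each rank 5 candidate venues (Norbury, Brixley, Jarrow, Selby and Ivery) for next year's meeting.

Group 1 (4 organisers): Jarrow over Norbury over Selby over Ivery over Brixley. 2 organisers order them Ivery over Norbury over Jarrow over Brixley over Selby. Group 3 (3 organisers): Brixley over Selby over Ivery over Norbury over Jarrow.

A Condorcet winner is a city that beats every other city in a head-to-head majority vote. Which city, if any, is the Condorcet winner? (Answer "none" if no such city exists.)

none

Check each pair by majority over 9 ballots:
Norbury vs Brixley: Norbury wins 6–3.
Norbury vs Jarrow: 2+3 = 5 for Norbury, 4 for Jarrow — Norbury by 5–4.
Norbury vs Selby: Norbury, 6–3.
Norbury–Ivery: Ivery 5–4.
Brixley vs Jarrow: Jarrow wins 6–3.
Brixley vs Selby: Brixley preferred on 2+3 = 5 ballots; Brixley wins 5–4.
Brixley vs Ivery: Ivery, 6–3.
Jarrow vs Selby: Jarrow wins 6–3.
Jarrow vs Ivery: Ivery, 5–4.
Selby vs Ivery: Selby, 7–2.
Each city drops at least one matchup (Norbury loses to Ivery; Brixley loses to Norbury; Jarrow loses to Norbury; Selby loses to Norbury; Ivery loses to Selby); the cycle Norbury → Selby → Ivery → Norbury rules out a Condorcet winner.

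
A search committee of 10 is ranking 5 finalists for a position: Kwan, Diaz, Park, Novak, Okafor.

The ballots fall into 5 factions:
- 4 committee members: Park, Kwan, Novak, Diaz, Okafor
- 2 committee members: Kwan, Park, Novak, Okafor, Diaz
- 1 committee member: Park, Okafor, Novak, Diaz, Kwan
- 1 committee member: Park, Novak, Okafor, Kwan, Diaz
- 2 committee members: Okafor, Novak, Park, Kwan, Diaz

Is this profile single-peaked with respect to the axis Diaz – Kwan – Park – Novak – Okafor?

no

Axis positions: Diaz=1, Kwan=2, Park=3, Novak=4, Okafor=5.
Faction 1 (peak Park at position 3): ranking walks positions 3-2-4-1-5, expanding outward from the peak — single-peaked.
Faction 2 (peak Kwan at position 2): ranking walks positions 2-3-4-5-1, expanding outward from the peak — single-peaked.
Faction 3: ranking walks positions 3-5-4-1-2; Okafor is ranked above Novak even though Novak lies between Okafor and the peak Park on the axis — preferences dip and rise again. Not single-peaked.
Faction 4 (peak Park at position 3): ranking walks positions 3-4-5-2-1, expanding outward from the peak — single-peaked.
Faction 5 (peak Okafor at position 5): ranking walks positions 5-4-3-2-1, expanding outward from the peak — single-peaked.
Faction 3 violates single-peakedness, so the profile is not single-peaked on this axis.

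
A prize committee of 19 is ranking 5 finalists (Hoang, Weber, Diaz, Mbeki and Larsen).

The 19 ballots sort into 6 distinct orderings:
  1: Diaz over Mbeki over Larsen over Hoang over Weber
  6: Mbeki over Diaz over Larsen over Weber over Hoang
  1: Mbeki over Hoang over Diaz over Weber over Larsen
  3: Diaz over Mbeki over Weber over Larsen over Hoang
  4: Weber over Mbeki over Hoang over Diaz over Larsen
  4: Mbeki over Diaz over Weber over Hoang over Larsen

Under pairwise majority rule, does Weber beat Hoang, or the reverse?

Ballots ranking Weber above Hoang: 6 + 3 + 4 + 4 = 17.
Ballots ranking Hoang above Weber: 19 − 17 = 2.
Weber wins the head-to-head 17–2.

Weber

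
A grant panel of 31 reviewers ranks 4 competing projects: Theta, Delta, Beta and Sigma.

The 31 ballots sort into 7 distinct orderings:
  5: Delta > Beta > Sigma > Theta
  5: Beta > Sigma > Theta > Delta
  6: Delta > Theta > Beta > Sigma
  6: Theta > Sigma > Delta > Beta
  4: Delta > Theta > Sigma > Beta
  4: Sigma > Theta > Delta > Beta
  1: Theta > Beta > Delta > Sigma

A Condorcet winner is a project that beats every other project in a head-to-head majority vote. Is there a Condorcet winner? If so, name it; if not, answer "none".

Theta

Pairwise majorities:
Theta vs Delta: 16 to 15, Theta.
Theta vs Beta: 6+6+4+4+1 = 21 for Theta, 10 for Beta — Theta by 21–10.
Theta vs Sigma: Theta is ranked higher on 6+6+4+1 = 17 ballots, Sigma on 14. Theta wins 17–14.
Delta vs Beta: Delta wins 25–6.
Delta vs Sigma: 16 to 15, Delta.
Beta vs Sigma: Beta preferred on 5+5+6+1 = 17 ballots; Beta wins 17–14.
Theta wins every pairwise contest, so Theta is the Condorcet winner.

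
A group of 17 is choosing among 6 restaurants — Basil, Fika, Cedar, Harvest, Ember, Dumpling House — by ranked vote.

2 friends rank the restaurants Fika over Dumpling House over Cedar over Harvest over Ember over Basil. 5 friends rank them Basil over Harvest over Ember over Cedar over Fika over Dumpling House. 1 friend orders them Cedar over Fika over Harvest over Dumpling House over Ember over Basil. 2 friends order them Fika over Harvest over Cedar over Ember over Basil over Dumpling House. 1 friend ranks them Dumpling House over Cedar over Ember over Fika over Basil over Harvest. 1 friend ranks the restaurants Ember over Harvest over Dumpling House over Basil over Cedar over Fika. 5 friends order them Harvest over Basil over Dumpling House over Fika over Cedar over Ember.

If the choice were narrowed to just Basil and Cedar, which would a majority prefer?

Basil

Ballots ranking Basil above Cedar: 5 + 1 + 5 = 11.
Ballots ranking Cedar above Basil: 17 − 11 = 6.
Basil wins the head-to-head 11–6.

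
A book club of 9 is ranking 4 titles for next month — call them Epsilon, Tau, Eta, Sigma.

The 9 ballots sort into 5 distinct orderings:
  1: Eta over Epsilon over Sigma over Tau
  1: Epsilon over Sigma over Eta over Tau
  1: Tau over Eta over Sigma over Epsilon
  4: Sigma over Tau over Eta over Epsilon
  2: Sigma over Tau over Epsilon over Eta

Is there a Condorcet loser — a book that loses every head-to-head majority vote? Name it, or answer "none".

Head-to-head results (9 members):
Epsilon–Tau: Tau 7–2.
Epsilon vs Eta: 3 to 6, Eta.
Epsilon vs Sigma: Sigma, 7–2.
Tau vs Eta: 1+4+2 = 7 for Tau, 2 for Eta — Tau by 7–2.
Tau vs Sigma: Tau is ranked higher on 1 ballot, Sigma on 8. Sigma wins 8–1.
Eta vs Sigma: Sigma wins 7–2.
Only Epsilon has no wins; Epsilon is the Condorcet loser.

Epsilon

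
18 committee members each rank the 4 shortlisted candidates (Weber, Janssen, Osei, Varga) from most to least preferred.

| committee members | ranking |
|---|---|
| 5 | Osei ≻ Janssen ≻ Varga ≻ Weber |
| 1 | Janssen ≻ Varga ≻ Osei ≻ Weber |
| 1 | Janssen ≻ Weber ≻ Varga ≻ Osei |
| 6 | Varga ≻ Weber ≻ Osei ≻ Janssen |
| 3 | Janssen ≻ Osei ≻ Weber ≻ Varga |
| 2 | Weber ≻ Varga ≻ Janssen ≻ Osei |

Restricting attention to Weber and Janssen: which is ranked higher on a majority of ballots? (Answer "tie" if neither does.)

Ballots ranking Weber above Janssen: 6 + 2 = 8.
Ballots ranking Janssen above Weber: 18 − 8 = 10.
Janssen wins the head-to-head 10–8.

Janssen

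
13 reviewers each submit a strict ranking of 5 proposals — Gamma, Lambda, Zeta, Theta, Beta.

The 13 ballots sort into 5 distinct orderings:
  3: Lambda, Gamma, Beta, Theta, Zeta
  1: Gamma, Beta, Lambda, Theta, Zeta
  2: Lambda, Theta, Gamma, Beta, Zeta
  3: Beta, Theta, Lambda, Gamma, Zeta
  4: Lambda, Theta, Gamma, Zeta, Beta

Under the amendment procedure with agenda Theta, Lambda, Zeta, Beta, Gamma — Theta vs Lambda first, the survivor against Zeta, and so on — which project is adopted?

Lambda

Round 1: Theta vs Lambda — 3–10, Lambda advances.
Round 2: Lambda vs Zeta — 13–0, Lambda advances.
Round 3: Lambda vs Beta — 9–4, Lambda advances.
Round 4: Lambda vs Gamma — 12–1, Lambda advances.
Lambda survives the agenda.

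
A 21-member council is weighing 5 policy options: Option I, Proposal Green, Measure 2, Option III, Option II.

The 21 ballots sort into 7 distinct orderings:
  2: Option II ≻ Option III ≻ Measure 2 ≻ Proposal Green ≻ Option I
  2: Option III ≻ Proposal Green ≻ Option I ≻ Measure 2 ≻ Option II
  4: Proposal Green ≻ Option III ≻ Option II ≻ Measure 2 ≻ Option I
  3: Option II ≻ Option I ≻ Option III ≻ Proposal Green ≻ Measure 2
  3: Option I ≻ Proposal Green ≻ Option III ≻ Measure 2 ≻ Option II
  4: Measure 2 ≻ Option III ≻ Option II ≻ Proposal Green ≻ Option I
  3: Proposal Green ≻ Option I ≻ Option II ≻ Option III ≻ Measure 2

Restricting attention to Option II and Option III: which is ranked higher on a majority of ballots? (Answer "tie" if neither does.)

Option III

Ballots ranking Option II above Option III: 2 + 3 + 3 = 8.
Ballots ranking Option III above Option II: 21 − 8 = 13.
Option III wins the head-to-head 13–8.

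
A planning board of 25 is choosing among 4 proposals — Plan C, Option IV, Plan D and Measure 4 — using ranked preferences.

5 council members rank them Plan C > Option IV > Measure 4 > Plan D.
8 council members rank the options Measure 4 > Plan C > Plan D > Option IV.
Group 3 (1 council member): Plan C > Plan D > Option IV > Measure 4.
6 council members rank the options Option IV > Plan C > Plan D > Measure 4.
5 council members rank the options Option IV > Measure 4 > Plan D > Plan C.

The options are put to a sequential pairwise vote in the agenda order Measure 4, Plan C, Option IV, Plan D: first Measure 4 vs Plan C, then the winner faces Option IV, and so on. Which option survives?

Round 1: Measure 4 vs Plan C — 13–12, Measure 4 advances.
Round 2: Measure 4 vs Option IV — 8–17, Option IV advances.
Round 3: Option IV vs Plan D — 16–9, Option IV advances.
The agenda winner is Option IV.

Option IV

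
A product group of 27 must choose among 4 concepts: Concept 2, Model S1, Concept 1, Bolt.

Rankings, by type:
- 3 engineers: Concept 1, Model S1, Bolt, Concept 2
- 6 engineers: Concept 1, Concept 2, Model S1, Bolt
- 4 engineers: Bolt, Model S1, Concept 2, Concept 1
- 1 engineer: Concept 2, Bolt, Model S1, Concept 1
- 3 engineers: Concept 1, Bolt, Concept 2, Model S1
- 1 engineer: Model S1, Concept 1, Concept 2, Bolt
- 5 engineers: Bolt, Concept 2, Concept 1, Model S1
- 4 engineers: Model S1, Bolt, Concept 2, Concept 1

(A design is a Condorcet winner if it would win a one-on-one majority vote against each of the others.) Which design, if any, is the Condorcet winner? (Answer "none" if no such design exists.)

none

Head-to-head results (27 engineers):
Concept 2 vs Model S1: 15 to 12, Concept 2.
Concept 2 vs Concept 1: Concept 2 preferred on 4+1+5+4 = 14 ballots; Concept 2 wins 14–13.
Concept 2 vs Bolt: 6+1+1 = 8 for Concept 2, 19 for Bolt — Bolt by 19–8.
Model S1 vs Concept 1: Concept 1, 17–10.
Model S1 vs Bolt: Model S1, 14–13.
Concept 1 vs Bolt: Bolt, 14–13.
Every design loses at least once (Concept 2 loses to Bolt; Model S1 loses to Concept 2; Concept 1 loses to Concept 2; Bolt loses to Model S1). The majority relation contains the cycle Concept 2 → Model S1 → Bolt → Concept 2, so there is no Condorcet winner.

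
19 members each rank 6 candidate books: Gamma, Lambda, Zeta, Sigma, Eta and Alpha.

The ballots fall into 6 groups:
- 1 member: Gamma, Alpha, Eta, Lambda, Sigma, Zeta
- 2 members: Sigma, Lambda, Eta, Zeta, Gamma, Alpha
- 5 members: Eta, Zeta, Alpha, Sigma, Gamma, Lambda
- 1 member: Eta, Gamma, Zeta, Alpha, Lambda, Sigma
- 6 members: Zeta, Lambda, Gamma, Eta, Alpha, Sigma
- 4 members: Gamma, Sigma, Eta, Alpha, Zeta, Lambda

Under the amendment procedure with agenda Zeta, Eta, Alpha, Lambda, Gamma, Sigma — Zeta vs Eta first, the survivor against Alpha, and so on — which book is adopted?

Round 1: Zeta vs Eta — 6–13, Eta advances.
Round 2: Eta vs Alpha — 18–1, Eta advances.
Round 3: Eta vs Lambda — 11–8, Eta advances.
Round 4: Eta vs Gamma — 8–11, Gamma advances.
Round 5: Gamma vs Sigma — 12–7, Gamma advances.
The agenda winner is Gamma.

Gamma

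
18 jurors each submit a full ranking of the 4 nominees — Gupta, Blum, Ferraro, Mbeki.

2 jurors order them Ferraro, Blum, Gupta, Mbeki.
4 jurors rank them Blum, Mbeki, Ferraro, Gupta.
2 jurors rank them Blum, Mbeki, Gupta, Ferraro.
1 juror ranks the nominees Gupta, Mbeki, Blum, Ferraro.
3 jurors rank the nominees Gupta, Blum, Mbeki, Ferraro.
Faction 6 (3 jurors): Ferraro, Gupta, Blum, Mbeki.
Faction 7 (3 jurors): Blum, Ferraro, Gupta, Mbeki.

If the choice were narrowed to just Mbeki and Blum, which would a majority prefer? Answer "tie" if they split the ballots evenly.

Blum

Ballots ranking Mbeki above Blum: 1.
Ballots ranking Blum above Mbeki: 18 − 1 = 17.
Blum wins the head-to-head 17–1.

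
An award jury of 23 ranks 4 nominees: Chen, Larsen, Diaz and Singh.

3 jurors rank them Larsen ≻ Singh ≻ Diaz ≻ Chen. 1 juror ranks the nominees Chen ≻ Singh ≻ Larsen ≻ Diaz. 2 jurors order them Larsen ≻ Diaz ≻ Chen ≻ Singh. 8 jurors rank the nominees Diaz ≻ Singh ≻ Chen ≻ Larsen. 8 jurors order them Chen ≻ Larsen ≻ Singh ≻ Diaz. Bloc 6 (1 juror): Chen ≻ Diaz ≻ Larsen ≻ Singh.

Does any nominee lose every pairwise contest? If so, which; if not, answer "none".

Pairwise majorities:
Chen vs Larsen: Chen is ranked higher on 1+8+8+1 = 18 ballots, Larsen on 5. Chen wins 18–5.
Chen vs Diaz: Diaz, 13–10.
Chen–Singh: Chen 12–11.
Larsen vs Diaz: Larsen wins 14–9.
Larsen vs Singh: Larsen is ranked higher on 3+2+8+1 = 14 ballots, Singh on 9. Larsen wins 14–9.
Diaz vs Singh: Singh, 12–11.
No nominee is winless: Chen beats Larsen; Larsen beats Diaz; Diaz beats Chen; Singh beats Diaz. There is no Condorcet loser.

none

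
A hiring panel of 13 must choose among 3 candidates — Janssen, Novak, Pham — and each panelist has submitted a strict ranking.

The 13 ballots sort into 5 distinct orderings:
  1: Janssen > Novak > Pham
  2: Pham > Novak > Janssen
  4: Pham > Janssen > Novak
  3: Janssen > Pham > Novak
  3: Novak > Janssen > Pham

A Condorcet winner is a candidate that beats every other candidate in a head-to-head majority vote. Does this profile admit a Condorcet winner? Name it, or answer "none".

Pairwise majorities:
Janssen vs Novak: 1+4+3 = 8 for Janssen, 5 for Novak — Janssen by 8–5.
Janssen vs Pham: 1+3+3 = 7 for Janssen, 6 for Pham — Janssen by 7–6.
Novak vs Pham: Novak preferred on 1+3 = 4 ballots; Pham wins 9–4.
Only Janssen has no losses; Janssen is the Condorcet winner.

Janssen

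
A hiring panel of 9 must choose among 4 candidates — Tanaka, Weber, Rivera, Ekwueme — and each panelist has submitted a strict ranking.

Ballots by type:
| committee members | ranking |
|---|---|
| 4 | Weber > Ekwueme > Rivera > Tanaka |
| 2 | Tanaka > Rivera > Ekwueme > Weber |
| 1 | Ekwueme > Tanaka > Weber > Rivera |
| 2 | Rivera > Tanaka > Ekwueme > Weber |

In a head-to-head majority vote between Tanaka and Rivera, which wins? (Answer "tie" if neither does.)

Ballots ranking Tanaka above Rivera: 2 + 1 = 3.
Ballots ranking Rivera above Tanaka: 9 − 3 = 6.
Rivera wins the head-to-head 6–3.

Rivera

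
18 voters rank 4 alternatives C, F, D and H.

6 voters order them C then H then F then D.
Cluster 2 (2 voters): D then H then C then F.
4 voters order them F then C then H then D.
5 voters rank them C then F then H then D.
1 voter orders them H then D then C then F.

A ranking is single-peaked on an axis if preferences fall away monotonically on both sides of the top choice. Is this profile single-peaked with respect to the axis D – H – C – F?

Axis positions: D=1, H=2, C=3, F=4.
Cluster 1 (peak C at position 3): ranking walks positions 3-2-4-1, expanding outward from the peak — single-peaked.
Cluster 2 (peak D at position 1): ranking walks positions 1-2-3-4, expanding outward from the peak — single-peaked.
Cluster 3 (peak F at position 4): ranking walks positions 4-3-2-1, expanding outward from the peak — single-peaked.
Cluster 4 (peak C at position 3): ranking walks positions 3-4-2-1, expanding outward from the peak — single-peaked.
Cluster 5 (peak H at position 2): ranking walks positions 2-1-3-4, expanding outward from the peak — single-peaked.
Every ranking is single-peaked on this axis.

yes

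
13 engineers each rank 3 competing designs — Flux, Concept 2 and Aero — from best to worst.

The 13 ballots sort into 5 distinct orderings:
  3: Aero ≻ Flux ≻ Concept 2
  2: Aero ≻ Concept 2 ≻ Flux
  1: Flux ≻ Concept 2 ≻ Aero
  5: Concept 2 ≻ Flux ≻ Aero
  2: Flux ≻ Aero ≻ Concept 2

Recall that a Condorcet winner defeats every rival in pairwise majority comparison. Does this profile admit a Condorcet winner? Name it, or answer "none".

none

Check each pair by majority over 13 ballots:
Flux vs Concept 2: Concept 2, 7–6.
Flux vs Aero: Flux, 8–5.
Concept 2 vs Aero: Aero wins 7–6.
No design is unbeaten: Flux loses to Concept 2; Concept 2 loses to Aero; Aero loses to Flux. In particular Flux → Aero → Concept 2 → Flux is a majority cycle — no Condorcet winner exists.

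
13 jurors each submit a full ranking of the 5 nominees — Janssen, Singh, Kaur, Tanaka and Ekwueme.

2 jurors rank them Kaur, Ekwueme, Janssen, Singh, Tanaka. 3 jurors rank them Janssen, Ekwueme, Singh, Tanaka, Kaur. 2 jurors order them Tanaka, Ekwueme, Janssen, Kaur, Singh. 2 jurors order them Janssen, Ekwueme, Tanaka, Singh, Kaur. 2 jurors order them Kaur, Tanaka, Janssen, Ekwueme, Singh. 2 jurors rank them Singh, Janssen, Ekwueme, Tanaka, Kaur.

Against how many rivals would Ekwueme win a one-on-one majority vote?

Ekwueme against each rival (13 jurors):
Ekwueme vs Janssen: 2+2 = 4 for Ekwueme, 9 for Janssen — Janssen by 9–4.
Ekwueme vs Singh: Ekwueme is ranked higher on 2+3+2+2+2 = 11 ballots, Singh on 2. Ekwueme wins 11–2.
Ekwueme–Kaur: Ekwueme 9–4.
Ekwueme vs Tanaka: Ekwueme, 9–4.
Ekwueme beats Singh, Kaur, Tanaka; loses to Janssen — 3 pairwise wins.

3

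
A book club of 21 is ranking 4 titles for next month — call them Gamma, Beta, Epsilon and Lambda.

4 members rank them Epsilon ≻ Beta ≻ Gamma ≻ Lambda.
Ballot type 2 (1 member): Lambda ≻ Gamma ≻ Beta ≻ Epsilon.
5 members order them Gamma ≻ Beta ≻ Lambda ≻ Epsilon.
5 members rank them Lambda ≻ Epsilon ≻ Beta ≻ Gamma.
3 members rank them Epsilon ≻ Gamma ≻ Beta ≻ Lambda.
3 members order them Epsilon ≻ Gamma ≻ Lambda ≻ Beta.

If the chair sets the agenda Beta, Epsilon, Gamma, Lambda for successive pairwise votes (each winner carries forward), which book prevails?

Round 1: Beta vs Epsilon — 6–15, Epsilon advances.
Round 2: Epsilon vs Gamma — 15–6, Epsilon advances.
Round 3: Epsilon vs Lambda — 10–11, Lambda advances.
Lambda survives the agenda.

Lambda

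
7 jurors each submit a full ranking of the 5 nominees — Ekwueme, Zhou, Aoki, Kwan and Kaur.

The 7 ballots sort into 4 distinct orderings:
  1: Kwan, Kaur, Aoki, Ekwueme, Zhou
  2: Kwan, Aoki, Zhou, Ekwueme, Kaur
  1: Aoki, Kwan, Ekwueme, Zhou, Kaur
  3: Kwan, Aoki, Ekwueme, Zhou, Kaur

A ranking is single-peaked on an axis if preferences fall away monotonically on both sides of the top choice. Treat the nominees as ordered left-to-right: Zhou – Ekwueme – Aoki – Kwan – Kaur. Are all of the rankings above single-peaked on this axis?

Axis positions: Zhou=1, Ekwueme=2, Aoki=3, Kwan=4, Kaur=5.
Faction 1 (peak Kwan at position 4): ranking walks positions 4-5-3-2-1, expanding outward from the peak — single-peaked.
Faction 2: ranking walks positions 4-3-1-2-5; Zhou is ranked above Ekwueme even though Ekwueme lies between Zhou and the peak Kwan on the axis — preferences dip and rise again. Not single-peaked.
Faction 3 (peak Aoki at position 3): ranking walks positions 3-4-2-1-5, expanding outward from the peak — single-peaked.
Faction 4 (peak Kwan at position 4): ranking walks positions 4-3-2-1-5, expanding outward from the peak — single-peaked.
Faction 2 violates single-peakedness, so the profile is not single-peaked on this axis.

no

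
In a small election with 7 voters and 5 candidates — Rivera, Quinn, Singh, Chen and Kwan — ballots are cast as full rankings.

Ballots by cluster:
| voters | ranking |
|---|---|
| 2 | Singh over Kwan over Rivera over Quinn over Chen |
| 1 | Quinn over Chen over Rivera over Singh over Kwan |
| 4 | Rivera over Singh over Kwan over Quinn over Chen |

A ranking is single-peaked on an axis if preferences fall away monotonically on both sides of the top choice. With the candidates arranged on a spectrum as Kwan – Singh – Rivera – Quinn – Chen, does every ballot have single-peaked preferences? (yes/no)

yes

Axis positions: Kwan=1, Singh=2, Rivera=3, Quinn=4, Chen=5.
Cluster 1 (peak Singh at position 2): ranking walks positions 2-1-3-4-5, expanding outward from the peak — single-peaked.
Cluster 2 (peak Quinn at position 4): ranking walks positions 4-5-3-2-1, expanding outward from the peak — single-peaked.
Cluster 3 (peak Rivera at position 3): ranking walks positions 3-2-1-4-5, expanding outward from the peak — single-peaked.
Every ranking is single-peaked on this axis.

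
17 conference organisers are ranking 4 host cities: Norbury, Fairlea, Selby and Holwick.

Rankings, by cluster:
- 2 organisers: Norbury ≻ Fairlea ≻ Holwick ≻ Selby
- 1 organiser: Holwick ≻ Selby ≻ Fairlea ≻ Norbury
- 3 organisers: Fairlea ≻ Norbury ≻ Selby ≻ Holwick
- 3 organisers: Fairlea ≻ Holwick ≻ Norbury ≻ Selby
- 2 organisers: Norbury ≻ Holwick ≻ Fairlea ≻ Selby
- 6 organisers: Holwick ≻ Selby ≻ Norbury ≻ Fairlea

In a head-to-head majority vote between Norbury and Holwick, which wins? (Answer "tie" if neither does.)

Ballots ranking Norbury above Holwick: 2 + 3 + 2 = 7.
Ballots ranking Holwick above Norbury: 17 − 7 = 10.
Holwick wins the head-to-head 10–7.

Holwick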